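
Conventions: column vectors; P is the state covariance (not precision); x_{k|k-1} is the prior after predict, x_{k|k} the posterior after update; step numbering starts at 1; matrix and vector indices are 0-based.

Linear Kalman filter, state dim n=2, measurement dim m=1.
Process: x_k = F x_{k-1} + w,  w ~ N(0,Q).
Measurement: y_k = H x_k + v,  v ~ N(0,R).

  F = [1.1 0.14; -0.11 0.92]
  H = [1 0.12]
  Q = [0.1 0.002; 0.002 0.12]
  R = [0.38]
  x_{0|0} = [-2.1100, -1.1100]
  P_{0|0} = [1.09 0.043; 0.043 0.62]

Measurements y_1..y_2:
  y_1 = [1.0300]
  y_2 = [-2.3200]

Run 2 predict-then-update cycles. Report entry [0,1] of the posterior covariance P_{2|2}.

step 1: x^-=[-2.4764, -0.7891]  P^-=[1.4443 -0.0072; -0.0072 0.6493]  S=[1.8319]  K=[0.7879; 0.0386]  nu=[3.6011]  x^+=[0.3610, -0.6501]  P^+=[0.3070 -0.0629; -0.0629 0.6465]
step 2: x^-=[0.3061, -0.6378]  P^-=[0.4647 -0.0146; -0.0146 0.6837]  S=[0.8511]  K=[0.5440; 0.0793]  nu=[-2.5496]  x^+=[-1.0808, -0.8399]  P^+=[0.2129 -0.0513; -0.0513 0.6783]

P_post[0,1] = -0.0513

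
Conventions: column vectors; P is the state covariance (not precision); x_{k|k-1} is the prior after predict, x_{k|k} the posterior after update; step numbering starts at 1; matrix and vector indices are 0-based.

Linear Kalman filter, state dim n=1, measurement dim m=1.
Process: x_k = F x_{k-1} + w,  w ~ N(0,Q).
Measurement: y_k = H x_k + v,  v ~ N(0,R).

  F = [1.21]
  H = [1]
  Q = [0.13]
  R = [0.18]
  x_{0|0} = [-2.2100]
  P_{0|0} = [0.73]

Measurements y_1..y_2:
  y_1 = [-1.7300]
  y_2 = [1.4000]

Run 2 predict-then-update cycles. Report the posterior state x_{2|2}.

x_post = [0.1839]

step 1: x^-=[-2.6741]  P^-=[1.1988]  S=[1.3788]  K=[0.8695]  nu=[0.9441]  x^+=[-1.8533]  P^+=[0.1565]
step 2: x^-=[-2.2424]  P^-=[0.3591]  S=[0.5391]  K=[0.6661]  nu=[3.6424]  x^+=[0.1839]  P^+=[0.1199]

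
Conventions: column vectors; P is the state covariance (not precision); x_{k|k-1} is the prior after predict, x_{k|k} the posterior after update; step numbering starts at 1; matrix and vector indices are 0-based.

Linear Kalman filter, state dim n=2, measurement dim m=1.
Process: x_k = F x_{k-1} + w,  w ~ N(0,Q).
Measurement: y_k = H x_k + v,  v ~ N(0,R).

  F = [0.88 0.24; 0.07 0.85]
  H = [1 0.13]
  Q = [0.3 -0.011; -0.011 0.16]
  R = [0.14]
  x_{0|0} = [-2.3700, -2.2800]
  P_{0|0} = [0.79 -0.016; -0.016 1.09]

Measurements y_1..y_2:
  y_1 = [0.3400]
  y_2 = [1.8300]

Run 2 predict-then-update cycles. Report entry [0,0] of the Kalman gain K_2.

K[0,0] = 0.7208

step 1: x^-=[-2.6328, -2.1039]  P^-=[0.9678 0.2478; 0.2478 0.9495]  S=[1.1883]  K=[0.8416; 0.3124]  nu=[3.2463]  x^+=[0.0992, -1.0897]  P^+=[0.1262 -0.0646; -0.0646 0.8335]
step 2: x^-=[-0.1742, -0.9193]  P^-=[0.4185 0.1174; 0.1174 0.7551]  S=[0.6017]  K=[0.7208; 0.3582]  nu=[2.1238]  x^+=[1.3565, -0.1585]  P^+=[0.1058 -0.0380; -0.0380 0.6779]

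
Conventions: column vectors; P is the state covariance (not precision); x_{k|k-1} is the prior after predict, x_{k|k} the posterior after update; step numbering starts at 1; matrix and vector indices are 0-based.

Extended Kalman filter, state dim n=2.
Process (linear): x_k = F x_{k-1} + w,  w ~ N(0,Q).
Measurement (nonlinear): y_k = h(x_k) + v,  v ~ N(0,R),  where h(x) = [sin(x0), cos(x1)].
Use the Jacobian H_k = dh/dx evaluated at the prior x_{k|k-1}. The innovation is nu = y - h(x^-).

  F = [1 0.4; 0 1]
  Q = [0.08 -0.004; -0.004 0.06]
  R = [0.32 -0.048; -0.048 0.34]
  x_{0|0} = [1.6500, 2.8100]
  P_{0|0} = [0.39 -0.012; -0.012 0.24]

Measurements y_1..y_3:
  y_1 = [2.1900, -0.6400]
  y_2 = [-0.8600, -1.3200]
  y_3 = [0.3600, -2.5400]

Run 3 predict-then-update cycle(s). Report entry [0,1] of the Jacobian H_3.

step 1: x^-=[2.7740, 2.8100]  P^-=[0.4988 0.0800; 0.0800 0.3000]  H_jac=[-0.9332 0.0000; 0.0000 -0.3255]  S=[0.7544 -0.0237; -0.0237 0.3718]  K=[-0.6205 -0.1096; -0.1074 -0.2695]  nu=[1.8306, 0.3055]  x^+=[1.6047, 2.5310]  P^+=[0.2071 0.0230; 0.0230 0.2657]
step 2: x^-=[2.6171, 2.5310]  P^-=[0.3480 0.1252; 0.1252 0.3257]  H_jac=[-0.8656 0.0000; 0.0000 -0.5734]  S=[0.5807 0.0142; 0.0142 0.4471]  K=[-0.5152 -0.1443; -0.1766 -0.4121]  nu=[-1.3608, -0.5007]  x^+=[3.3904, 2.9777]  P^+=[0.1825 0.0424; 0.0424 0.2296]
step 3: x^-=[4.5814, 2.9777]  P^-=[0.3332 0.1303; 0.1303 0.2896]  H_jac=[-0.1306 0.0000; 0.0000 -0.1632]  S=[0.3257 -0.0452; -0.0452 0.3477]  K=[-0.1447 -0.0800; -0.0724 -0.1453]  nu=[1.3514, -1.5534]  x^+=[4.5101, 3.1056]  P^+=[0.3252 0.1240; 0.1240 0.2815]

H_jac[0,1] = 0.0000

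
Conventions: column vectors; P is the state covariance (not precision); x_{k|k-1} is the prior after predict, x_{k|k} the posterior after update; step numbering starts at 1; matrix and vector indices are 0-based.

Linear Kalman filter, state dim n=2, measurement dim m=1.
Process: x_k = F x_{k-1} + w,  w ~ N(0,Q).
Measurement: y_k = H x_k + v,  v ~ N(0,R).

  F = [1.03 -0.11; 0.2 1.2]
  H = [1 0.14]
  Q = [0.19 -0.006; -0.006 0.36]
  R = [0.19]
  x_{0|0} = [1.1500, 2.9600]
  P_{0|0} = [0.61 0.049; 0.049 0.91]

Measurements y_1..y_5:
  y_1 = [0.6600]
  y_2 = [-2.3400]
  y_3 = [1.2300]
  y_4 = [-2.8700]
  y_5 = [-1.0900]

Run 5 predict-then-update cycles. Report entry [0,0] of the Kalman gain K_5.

step 1: x^-=[0.8589, 3.7820]  P^-=[0.8371 0.0590; 0.0590 1.7183]  S=[1.0773]  K=[0.7847; 0.2781]  nu=[-0.7284]  x^+=[0.2873, 3.5794]  P^+=[0.1737 -0.1761; -0.1761 1.6350]
step 2: x^-=[-0.0978, 4.3528]  P^-=[0.4340 -0.3998; -0.3998 2.6368]  S=[0.5637]  K=[0.6706; -0.0543]  nu=[-2.8516]  x^+=[-2.0100, 4.5076]  P^+=[0.1805 -0.3792; -0.3792 2.6352]
step 3: x^-=[-2.5661, 5.0072]  P^-=[0.4993 -0.7771; -0.7771 3.9798]  S=[0.5497]  K=[0.7104; -0.4000]  nu=[3.0951]  x^+=[-0.3674, 3.7692]  P^+=[0.2219 -0.6209; -0.6209 3.8919]
step 4: x^-=[-0.7930, 4.4496]  P^-=[0.6132 -1.2277; -1.2277 5.6752]  S=[0.5707]  K=[0.7733; -0.7592]  nu=[-2.6999]  x^+=[-2.8810, 6.4992]  P^+=[0.2719 -0.8927; -0.8927 5.3463]
step 5: x^-=[-3.6823, 7.2229]  P^-=[0.7455 -1.7395; -1.7395 7.6411]  S=[0.5982]  K=[0.8391; -1.1196]  nu=[1.5811]  x^+=[-2.3556, 5.4527]  P^+=[0.3243 -1.1775; -1.1775 6.8912]

K[0,0] = 0.8391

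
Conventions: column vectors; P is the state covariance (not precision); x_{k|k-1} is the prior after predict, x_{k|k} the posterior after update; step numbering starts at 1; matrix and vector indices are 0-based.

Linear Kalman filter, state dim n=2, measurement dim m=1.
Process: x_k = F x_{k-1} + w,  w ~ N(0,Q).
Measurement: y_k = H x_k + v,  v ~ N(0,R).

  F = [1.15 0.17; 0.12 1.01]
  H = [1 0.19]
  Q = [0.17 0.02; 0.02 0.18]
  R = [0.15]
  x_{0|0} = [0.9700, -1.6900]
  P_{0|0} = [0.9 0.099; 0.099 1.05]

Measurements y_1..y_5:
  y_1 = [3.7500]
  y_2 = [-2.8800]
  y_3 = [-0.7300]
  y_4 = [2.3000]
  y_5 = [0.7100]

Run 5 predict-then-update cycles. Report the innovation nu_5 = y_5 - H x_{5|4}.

innov = [-0.6002]

step 1: x^-=[0.8282, -1.5905]  P^-=[1.4293 0.4415; 0.4415 1.2881]  S=[1.7936]  K=[0.8437; 0.3826]  nu=[3.2240]  x^+=[3.5482, -0.3570]  P^+=[0.1527 -0.1375; -0.1375 1.0255]
step 2: x^-=[4.0197, 0.0652]  P^-=[0.3478 0.0547; 0.0547 1.1950]  S=[0.5617]  K=[0.6377; 0.5016]  nu=[-6.9121]  x^+=[-0.3879, -3.4017]  P^+=[0.1194 -0.1250; -0.1250 1.0537]
step 3: x^-=[-1.0243, -3.4822]  P^-=[0.3095 0.0697; 0.0697 1.2263]  S=[0.5302]  K=[0.6086; 0.5709]  nu=[0.9560]  x^+=[-0.4425, -2.9365]  P^+=[0.1131 -0.1145; -0.1145 1.0535]
step 4: x^-=[-1.0081, -3.0190]  P^-=[0.3052 0.0811; 0.0811 1.2285]  S=[0.5304]  K=[0.6045; 0.5931]  nu=[3.8817]  x^+=[1.3384, -0.7169]  P^+=[0.1114 -0.1090; -0.1090 1.0420]
step 5: x^-=[1.4172, -0.5634]  P^-=[0.3048 0.0854; 0.0854 1.2181]  S=[0.5312]  K=[0.6043; 0.5965]  nu=[-0.6002]  x^+=[1.0545, -0.9214]  P^+=[0.1108 -0.1061; -0.1061 1.0291]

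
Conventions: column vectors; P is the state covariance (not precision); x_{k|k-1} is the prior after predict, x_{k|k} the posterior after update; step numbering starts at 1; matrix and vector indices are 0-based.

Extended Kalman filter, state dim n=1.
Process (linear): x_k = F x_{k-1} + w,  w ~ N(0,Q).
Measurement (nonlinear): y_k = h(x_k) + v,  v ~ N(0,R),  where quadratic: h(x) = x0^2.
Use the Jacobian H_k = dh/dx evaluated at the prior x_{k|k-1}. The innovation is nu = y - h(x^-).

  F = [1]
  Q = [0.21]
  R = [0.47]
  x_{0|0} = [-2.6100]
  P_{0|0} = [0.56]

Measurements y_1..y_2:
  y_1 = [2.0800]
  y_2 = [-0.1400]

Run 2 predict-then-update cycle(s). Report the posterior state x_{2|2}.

x_post = [-0.9550]

step 1: x^-=[-2.6100]  P^-=[0.7700]  H_jac=[-5.2200]  S=[21.4513]  K=[-0.1874]  nu=[-4.7321]  x^+=[-1.7233]  P^+=[0.0169]
step 2: x^-=[-1.7233]  P^-=[0.2269]  H_jac=[-3.4467]  S=[3.1651]  K=[-0.2471]  nu=[-3.1099]  x^+=[-0.9550]  P^+=[0.0337]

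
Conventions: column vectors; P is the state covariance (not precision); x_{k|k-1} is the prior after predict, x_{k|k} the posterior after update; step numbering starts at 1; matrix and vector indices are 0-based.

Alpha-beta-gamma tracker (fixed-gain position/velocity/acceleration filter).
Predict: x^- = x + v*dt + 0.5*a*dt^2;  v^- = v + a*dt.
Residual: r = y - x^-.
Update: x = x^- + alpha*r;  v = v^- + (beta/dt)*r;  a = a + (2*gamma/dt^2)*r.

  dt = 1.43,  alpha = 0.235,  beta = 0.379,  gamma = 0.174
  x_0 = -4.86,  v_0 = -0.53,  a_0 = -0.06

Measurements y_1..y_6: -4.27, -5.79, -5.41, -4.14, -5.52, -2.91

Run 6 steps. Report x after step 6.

x_post = -3.1624

step 1: x_pred=-5.6792  r=1.4092  x^+=-5.3481  v^+=-0.2423  a^+=0.1798
step 2: x_pred=-5.5107  r=-0.2793  x^+=-5.5763  v^+=-0.0592  a^+=0.1323
step 3: x_pred=-5.5257  r=0.1157  x^+=-5.4985  v^+=0.1607  a^+=0.1520
step 4: x_pred=-5.1134  r=0.9734  x^+=-4.8846  v^+=0.6360  a^+=0.3176
step 5: x_pred=-3.6504  r=-1.8696  x^+=-4.0898  v^+=0.5947  a^+=-0.0005
step 6: x_pred=-3.2399  r=0.3299  x^+=-3.1624  v^+=0.6813  a^+=0.0556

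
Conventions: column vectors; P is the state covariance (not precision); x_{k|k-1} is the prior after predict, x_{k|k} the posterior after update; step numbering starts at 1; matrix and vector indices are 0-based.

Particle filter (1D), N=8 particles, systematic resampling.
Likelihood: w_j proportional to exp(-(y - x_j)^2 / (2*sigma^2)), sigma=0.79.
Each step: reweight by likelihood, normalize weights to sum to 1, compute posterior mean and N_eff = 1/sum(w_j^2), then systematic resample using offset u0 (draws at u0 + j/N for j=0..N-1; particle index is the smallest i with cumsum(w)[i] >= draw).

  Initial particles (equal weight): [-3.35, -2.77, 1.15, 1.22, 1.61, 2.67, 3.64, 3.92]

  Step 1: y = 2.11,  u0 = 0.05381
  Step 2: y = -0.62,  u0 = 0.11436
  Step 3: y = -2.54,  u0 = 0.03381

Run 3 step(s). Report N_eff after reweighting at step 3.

step 1: w=[0.0000, 0.0000, 0.1689, 0.1873, 0.2892, 0.2748, 0.0542, 0.0256]  mean=1.9197  Neff=4.4175  idx=[2, 3, 3, 4, 4, 5, 5, 6]
step 2: w=[0.3230, 0.2638, 0.2638, 0.0740, 0.0740, 0.0007, 0.0007, 0.0000]  mean=1.2571  Neff=3.9291  idx=[0, 0, 1, 1, 2, 2, 3, 4]
step 3: w=[0.2107, 0.2107, 0.1388, 0.1388, 0.1388, 0.1388, 0.0117, 0.0117]  mean=1.1996  Neff=6.0196  idx=[0, 0, 1, 1, 2, 3, 4, 5]

N_eff = 6.0196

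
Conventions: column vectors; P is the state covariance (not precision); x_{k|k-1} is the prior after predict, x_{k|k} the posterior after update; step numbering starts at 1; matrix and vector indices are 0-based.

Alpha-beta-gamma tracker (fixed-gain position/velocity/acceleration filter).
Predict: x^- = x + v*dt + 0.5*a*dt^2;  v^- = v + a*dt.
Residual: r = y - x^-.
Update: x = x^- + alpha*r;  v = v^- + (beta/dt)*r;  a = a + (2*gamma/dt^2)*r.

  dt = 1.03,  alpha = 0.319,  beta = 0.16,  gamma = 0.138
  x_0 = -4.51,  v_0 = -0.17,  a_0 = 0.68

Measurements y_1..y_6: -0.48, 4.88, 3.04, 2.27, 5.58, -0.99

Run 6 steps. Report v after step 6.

v_post = -1.4416

step 1: x_pred=-4.3244  r=3.8444  x^+=-3.0980  v^+=1.1276  a^+=1.6801
step 2: x_pred=-1.0454  r=5.9254  x^+=0.8448  v^+=3.7786  a^+=3.2217
step 3: x_pred=6.4457  r=-3.4057  x^+=5.3593  v^+=6.5679  a^+=2.3357
step 4: x_pred=13.3631  r=-11.0931  x^+=9.8244  v^+=7.2504  a^+=-0.5503
step 5: x_pred=17.0004  r=-11.4204  x^+=13.3573  v^+=4.9095  a^+=-3.5214
step 6: x_pred=16.5462  r=-17.5362  x^+=10.9522  v^+=-1.4416  a^+=-8.0835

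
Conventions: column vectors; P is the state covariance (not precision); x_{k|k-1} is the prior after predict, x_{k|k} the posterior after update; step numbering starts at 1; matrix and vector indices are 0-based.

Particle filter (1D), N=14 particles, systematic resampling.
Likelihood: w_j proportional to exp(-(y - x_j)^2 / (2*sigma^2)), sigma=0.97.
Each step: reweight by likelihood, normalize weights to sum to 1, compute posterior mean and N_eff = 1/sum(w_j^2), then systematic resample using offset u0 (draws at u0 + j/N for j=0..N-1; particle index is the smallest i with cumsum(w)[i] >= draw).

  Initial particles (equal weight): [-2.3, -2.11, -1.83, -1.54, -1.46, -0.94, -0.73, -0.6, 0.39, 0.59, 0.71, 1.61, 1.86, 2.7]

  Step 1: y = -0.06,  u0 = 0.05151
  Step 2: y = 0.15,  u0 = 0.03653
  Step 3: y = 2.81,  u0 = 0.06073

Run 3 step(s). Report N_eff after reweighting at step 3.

N_eff = 8.4304

step 1: w=[0.0113, 0.0174, 0.0308, 0.0508, 0.0574, 0.1077, 0.1281, 0.1393, 0.1460, 0.1299, 0.1187, 0.0369, 0.0229, 0.0028]  mean=-0.2318  Neff=9.1890  idx=[2, 4, 5, 5, 6, 7, 7, 8, 8, 9, 9, 10, 10, 12]
step 2: w=[0.0135, 0.0273, 0.0576, 0.0576, 0.0718, 0.0803, 0.0803, 0.1050, 0.1050, 0.0977, 0.0977, 0.0917, 0.0917, 0.0229]  mean=0.0484  Neff=11.8928  idx=[1, 3, 4, 5, 6, 7, 7, 8, 9, 9, 10, 11, 12, 12]
step 3: w=[0.0001, 0.0009, 0.0020, 0.0032, 0.0032, 0.0689, 0.0689, 0.0689, 0.1128, 0.1128, 0.1128, 0.1486, 0.1486, 0.1486]  mean=0.5904  Neff=8.4304  idx=[5, 6, 7, 8, 9, 9, 10, 11, 11, 12, 12, 12, 13, 13]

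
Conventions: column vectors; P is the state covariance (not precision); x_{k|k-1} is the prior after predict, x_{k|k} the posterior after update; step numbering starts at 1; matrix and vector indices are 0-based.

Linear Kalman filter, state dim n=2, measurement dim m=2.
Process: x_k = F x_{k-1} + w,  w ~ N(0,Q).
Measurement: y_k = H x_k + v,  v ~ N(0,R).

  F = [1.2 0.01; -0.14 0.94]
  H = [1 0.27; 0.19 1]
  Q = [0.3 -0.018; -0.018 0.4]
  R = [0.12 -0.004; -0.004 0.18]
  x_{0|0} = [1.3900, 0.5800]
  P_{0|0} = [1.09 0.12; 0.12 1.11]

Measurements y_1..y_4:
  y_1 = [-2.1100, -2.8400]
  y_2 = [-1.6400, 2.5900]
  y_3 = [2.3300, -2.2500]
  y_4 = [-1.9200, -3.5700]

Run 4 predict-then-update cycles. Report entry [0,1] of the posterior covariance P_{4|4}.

P_post[0,1] = -0.0530

step 1: x^-=[1.6738, 0.3506]  P^-=[1.8726 -0.0555; -0.0555 1.3706]  S=[2.0625 0.6635; 0.6635 1.5971]  K=[0.9698 -0.2149; -0.1402 0.9098]  nu=[-3.8785, -3.5086]  x^+=[-1.3335, -2.2979]  P^+=[0.1357 -0.0683; -0.0683 0.1773]
step 2: x^-=[-1.6232, -1.9734]  P^-=[0.4938 -0.1161; -0.1161 0.5773]  S=[0.5931 0.1236; 0.1236 0.7310]  K=[0.8147 -0.1683; -0.0946 0.7756]  nu=[0.5160, 4.8718]  x^+=[-2.0226, 1.7562]  P^+=[0.1133 -0.0551; -0.0551 0.1504]
step 3: x^-=[-2.4095, 1.9340]  P^-=[0.4618 -0.0977; -0.0977 0.5496]  S=[0.5692 0.1295; 0.1295 0.7092]  K=[0.8016 -0.1603; -0.0847 0.7643]  nu=[4.2174, -3.7262]  x^+=[1.5684, -1.2713]  P^+=[0.1112 -0.0532; -0.0532 0.1480]
step 4: x^-=[1.8693, -1.4146]  P^-=[0.4589 -0.0952; -0.0952 0.5470]  S=[0.5673 0.1308; 0.1308 0.7074]  K=[0.8002 -0.1593; -0.0834 0.7631]  nu=[-3.4074, -2.5105]  x^+=[-0.4574, -3.0462]  P^+=[0.1110 -0.0530; -0.0530 0.1478]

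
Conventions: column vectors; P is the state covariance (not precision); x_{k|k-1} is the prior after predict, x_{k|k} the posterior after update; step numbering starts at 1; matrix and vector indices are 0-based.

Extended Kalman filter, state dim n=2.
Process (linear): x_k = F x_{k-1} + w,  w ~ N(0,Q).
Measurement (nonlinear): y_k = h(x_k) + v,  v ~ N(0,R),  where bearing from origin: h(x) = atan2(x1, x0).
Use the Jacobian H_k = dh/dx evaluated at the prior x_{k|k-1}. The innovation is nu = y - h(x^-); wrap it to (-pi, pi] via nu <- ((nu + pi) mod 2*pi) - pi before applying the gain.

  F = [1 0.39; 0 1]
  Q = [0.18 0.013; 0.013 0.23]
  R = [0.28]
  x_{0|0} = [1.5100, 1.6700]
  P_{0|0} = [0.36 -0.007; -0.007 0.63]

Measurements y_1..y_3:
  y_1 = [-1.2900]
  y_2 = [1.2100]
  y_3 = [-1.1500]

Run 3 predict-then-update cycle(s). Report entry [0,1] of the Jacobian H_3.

step 1: x^-=[2.1613, 1.6700]  P^-=[0.6304 0.2517; 0.2517 0.8600]  H_jac=[-0.2239 0.2897]  S=[0.3511]  K=[-0.1942; 0.5491]  nu=[-1.9479]  x^+=[2.5396, 0.6004]  P^+=[0.6171 0.2891; 0.2891 0.7541]
step 2: x^-=[2.7737, 0.6004]  P^-=[1.1374 0.5963; 0.5963 0.9841]  H_jac=[-0.0745 0.3444]  S=[0.3724]  K=[0.3237; 0.7907]  nu=[0.9968]  x^+=[3.0964, 1.3886]  P^+=[1.0983 0.5009; 0.5009 0.7513]
step 3: x^-=[3.6380, 1.3886]  P^-=[1.7833 0.8069; 0.8069 0.9813]  H_jac=[-0.0916 0.2399]  S=[0.3160]  K=[0.0959; 0.5112]  nu=[-1.5146]  x^+=[3.4928, 0.6143]  P^+=[1.7804 0.7914; 0.7914 0.8987]

H_jac[0,1] = 0.2399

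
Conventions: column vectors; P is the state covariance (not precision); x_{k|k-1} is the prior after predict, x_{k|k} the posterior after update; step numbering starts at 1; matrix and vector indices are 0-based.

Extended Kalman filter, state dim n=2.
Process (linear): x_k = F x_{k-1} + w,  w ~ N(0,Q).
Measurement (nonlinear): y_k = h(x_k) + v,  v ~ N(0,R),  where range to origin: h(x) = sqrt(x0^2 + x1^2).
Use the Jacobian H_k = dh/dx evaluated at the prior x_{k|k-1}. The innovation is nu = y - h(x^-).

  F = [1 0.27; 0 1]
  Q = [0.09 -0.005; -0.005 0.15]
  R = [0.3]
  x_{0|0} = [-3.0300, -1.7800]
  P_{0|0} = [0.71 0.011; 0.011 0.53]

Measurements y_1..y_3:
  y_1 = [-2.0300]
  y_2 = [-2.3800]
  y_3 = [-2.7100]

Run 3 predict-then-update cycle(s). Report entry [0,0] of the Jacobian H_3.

H_jac[0,0] = -0.6473

step 1: x^-=[-3.5106, -1.7800]  P^-=[0.8446 0.1491; 0.1491 0.6800]  H_jac=[-0.8919 -0.4522]  S=[1.2312]  K=[-0.6666; -0.3578]  nu=[-5.9661]  x^+=[0.4664, 0.3545]  P^+=[0.2975 -0.1445; -0.1445 0.5224]
step 2: x^-=[0.5621, 0.3545]  P^-=[0.3475 -0.0085; -0.0085 0.6724]  H_jac=[0.8458 0.5335]  S=[0.7323]  K=[0.3952; 0.4800]  nu=[-3.0446]  x^+=[-0.6411, -1.1070]  P^+=[0.2332 -0.1474; -0.1474 0.5036]
step 3: x^-=[-0.9400, -1.1070]  P^-=[0.2803 -0.0164; -0.0164 0.6536]  H_jac=[-0.6473 -0.7623]  S=[0.7810]  K=[-0.2162; -0.6243]  nu=[-4.1622]  x^+=[-0.0399, 1.4917]  P^+=[0.2437 -0.1219; -0.1219 0.3492]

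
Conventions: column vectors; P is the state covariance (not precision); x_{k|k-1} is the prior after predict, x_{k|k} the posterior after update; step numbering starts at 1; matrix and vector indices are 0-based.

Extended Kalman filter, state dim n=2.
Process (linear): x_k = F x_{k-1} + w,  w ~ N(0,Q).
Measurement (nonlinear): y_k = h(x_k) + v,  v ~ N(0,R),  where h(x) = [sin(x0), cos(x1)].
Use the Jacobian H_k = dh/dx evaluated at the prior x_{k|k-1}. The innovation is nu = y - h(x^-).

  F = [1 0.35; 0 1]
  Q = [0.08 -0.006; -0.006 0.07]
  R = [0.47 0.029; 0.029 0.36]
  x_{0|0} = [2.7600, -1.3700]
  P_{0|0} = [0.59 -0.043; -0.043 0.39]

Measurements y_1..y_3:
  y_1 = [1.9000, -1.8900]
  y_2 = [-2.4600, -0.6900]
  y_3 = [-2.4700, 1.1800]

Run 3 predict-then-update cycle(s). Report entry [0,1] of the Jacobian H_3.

step 1: x^-=[2.2805, -1.3700]  P^-=[0.6877 0.0875; 0.0875 0.4600]  H_jac=[-0.6516 0.0000; 0.0000 0.9799]  S=[0.7620 -0.0269; -0.0269 0.8017]  K=[-0.5850 0.0873; -0.0551 0.5604]  nu=[1.1414, -2.0894]  x^+=[1.4303, -2.6038]  P^+=[0.4181 0.0148; 0.0148 0.2043]
step 2: x^-=[0.5189, -2.6038]  P^-=[0.5334 0.0803; 0.0803 0.2743]  H_jac=[0.8683 0.0000; 0.0000 0.5122]  S=[0.8722 0.0647; 0.0647 0.4320]  K=[0.5299 0.0158; 0.0564 0.3168]  nu=[-2.9560, 0.1688]  x^+=[-1.0447, -2.7171]  P^+=[0.2873 0.0411; 0.0411 0.2258]
step 3: x^-=[-1.9957, -2.7171]  P^-=[0.4238 0.1141; 0.1141 0.2958]  H_jac=[-0.4122 0.0000; 0.0000 0.4119]  S=[0.5420 0.0096; 0.0096 0.4102]  K=[-0.3245 0.1222; -0.0921 0.2992]  nu=[-1.5589, 2.0912]  x^+=[-1.2343, -1.9477]  P^+=[0.3614 0.0840; 0.0840 0.2550]

H_jac[0,1] = 0.0000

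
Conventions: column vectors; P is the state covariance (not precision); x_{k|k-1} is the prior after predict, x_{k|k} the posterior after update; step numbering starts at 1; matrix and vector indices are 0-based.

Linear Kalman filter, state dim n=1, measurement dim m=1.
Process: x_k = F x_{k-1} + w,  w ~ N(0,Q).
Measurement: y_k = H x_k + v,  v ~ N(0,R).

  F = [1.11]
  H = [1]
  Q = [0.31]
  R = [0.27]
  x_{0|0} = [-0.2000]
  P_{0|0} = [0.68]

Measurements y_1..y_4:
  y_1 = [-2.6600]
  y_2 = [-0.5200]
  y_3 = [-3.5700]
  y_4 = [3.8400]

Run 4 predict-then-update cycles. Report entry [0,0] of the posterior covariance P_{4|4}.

step 1: x^-=[-0.2220]  P^-=[1.1478]  S=[1.4178]  K=[0.8096]  nu=[-2.4380]  x^+=[-2.1957]  P^+=[0.2186]
step 2: x^-=[-2.4373]  P^-=[0.5793]  S=[0.8493]  K=[0.6821]  nu=[1.9173]  x^+=[-1.1295]  P^+=[0.1842]
step 3: x^-=[-1.2537]  P^-=[0.5369]  S=[0.8069]  K=[0.6654]  nu=[-2.3163]  x^+=[-2.7950]  P^+=[0.1797]
step 4: x^-=[-3.1024]  P^-=[0.5314]  S=[0.8014]  K=[0.6631]  nu=[6.9424]  x^+=[1.5009]  P^+=[0.1790]

P_post[0,0] = 0.1790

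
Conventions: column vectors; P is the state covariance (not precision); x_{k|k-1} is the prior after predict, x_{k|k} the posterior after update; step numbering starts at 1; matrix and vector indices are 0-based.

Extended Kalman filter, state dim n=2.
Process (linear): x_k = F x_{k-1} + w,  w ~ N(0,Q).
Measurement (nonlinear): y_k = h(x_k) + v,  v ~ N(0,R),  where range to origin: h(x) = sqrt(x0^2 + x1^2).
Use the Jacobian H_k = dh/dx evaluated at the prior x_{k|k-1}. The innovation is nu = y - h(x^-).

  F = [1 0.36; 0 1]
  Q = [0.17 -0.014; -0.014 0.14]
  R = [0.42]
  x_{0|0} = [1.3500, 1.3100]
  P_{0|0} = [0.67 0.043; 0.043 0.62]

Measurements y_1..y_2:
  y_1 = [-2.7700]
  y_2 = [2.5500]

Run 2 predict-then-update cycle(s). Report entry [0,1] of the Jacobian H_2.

H_jac[0,1] = -0.4808

step 1: x^-=[1.8216, 1.3100]  P^-=[0.9513 0.2522; 0.2522 0.7600]  H_jac=[0.8119 0.5838]  S=[1.5452]  K=[0.5951; 0.4197]  nu=[-5.0137]  x^+=[-1.1622, -0.7941]  P^+=[0.4040 -0.1337; -0.1337 0.4878]
step 2: x^-=[-1.4481, -0.7941]  P^-=[0.5410 0.0279; 0.0279 0.6278]  H_jac=[-0.8768 -0.4808]  S=[1.0046]  K=[-0.4855; -0.3249]  nu=[0.8984]  x^+=[-1.8843, -1.0860]  P^+=[0.3042 -0.1306; -0.1306 0.5218]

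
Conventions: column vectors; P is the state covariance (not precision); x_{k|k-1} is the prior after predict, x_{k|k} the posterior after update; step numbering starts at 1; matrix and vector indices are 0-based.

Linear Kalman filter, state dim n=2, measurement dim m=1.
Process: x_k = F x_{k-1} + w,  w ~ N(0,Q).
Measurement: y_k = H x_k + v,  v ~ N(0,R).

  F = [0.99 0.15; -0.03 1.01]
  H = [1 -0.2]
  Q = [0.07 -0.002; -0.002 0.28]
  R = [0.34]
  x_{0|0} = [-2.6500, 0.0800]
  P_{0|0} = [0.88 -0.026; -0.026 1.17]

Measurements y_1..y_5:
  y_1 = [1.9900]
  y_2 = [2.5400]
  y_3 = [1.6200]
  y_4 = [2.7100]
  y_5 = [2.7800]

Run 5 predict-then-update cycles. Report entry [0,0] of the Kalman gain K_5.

K[0,0] = 0.6241

step 1: x^-=[-2.6115, 0.1603]  P^-=[0.9511 0.1232; 0.1232 1.4759]  S=[1.3008]  K=[0.7122; -0.1322]  nu=[4.6336]  x^+=[0.6885, -0.4521]  P^+=[0.2913 0.2457; 0.2457 1.4532]
step 2: x^-=[0.6138, -0.4773]  P^-=[0.4612 0.4541; 0.4541 1.7477]  S=[0.6894]  K=[0.5372; 0.1516]  nu=[1.8308]  x^+=[1.5972, -0.1998]  P^+=[0.2622 0.3979; 0.3979 1.7319]
step 3: x^-=[1.5513, -0.2497]  P^-=[0.4842 0.6487; 0.6487 2.0228]  S=[0.6456]  K=[0.5490; 0.3781]  nu=[0.0188]  x^+=[1.5616, -0.2426]  P^+=[0.2896 0.5147; 0.5147 1.9305]
step 4: x^-=[1.5096, -0.2919]  P^-=[0.5501 0.7942; 0.7942 2.2184]  S=[0.6612]  K=[0.5918; 0.5301]  nu=[1.1421]  x^+=[2.1854, 0.3135]  P^+=[0.3186 0.5868; 0.5868 2.0326]
step 5: x^-=[2.2106, 0.2511]  P^-=[0.6022 0.8805; 0.8805 2.3182]  S=[0.6827]  K=[0.6241; 0.6106]  nu=[0.6196]  x^+=[2.5973, 0.6295]  P^+=[0.3363 0.6203; 0.6203 2.0636]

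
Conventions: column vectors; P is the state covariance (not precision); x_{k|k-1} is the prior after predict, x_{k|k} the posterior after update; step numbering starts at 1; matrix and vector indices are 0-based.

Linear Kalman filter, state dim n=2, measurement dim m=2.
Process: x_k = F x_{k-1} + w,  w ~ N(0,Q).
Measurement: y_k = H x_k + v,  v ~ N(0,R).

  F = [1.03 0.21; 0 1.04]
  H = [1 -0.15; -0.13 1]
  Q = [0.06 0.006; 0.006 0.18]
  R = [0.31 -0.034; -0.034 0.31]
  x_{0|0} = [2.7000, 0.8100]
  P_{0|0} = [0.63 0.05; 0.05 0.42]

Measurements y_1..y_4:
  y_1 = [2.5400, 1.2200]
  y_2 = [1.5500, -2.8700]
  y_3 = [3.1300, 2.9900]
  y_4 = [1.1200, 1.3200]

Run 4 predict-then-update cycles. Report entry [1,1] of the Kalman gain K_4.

step 1: x^-=[2.9511, 0.8424]  P^-=[0.7685 0.1513; 0.1513 0.6343]  S=[1.0474 -0.0748; -0.0748 0.9179]  K=[0.7203 0.1147; 0.1020 0.6779]  nu=[-0.2847, 0.7612]  x^+=[2.8333, 1.3294]  P^+=[0.2254 0.0404; 0.0404 0.2119]
step 2: x^-=[3.1975, 1.3826]  P^-=[0.3260 0.0955; 0.0955 0.4092]  S=[0.6165 -0.0404; -0.0404 0.6999]  K=[0.5124 0.1055; 0.0929 0.5723]  nu=[-1.4401, -3.8369]  x^+=[2.0548, -0.9470]  P^+=[0.1607 0.0362; 0.0362 0.1790]
step 3: x^-=[1.9176, -0.9849]  P^-=[0.2540 0.0838; 0.0838 0.3736]  S=[0.5473 -0.0376; -0.0376 0.6661]  K=[0.4481 0.1016; 0.0885 0.5495]  nu=[1.0647, 4.2242]  x^+=[2.8238, 1.4305]  P^+=[0.1407 0.0345; 0.0345 0.1718]
step 4: x^-=[3.2089, 1.4877]  P^-=[0.2317 0.0805; 0.0805 0.3658]  S=[0.5258 -0.0369; -0.0369 0.6588]  K=[0.4248 0.1003; 0.0870 0.5443]  nu=[-1.8657, 0.2494]  x^+=[2.4414, 1.4612]  P^+=[0.1334 0.0340; 0.0340 0.1702]

K[1,1] = 0.5443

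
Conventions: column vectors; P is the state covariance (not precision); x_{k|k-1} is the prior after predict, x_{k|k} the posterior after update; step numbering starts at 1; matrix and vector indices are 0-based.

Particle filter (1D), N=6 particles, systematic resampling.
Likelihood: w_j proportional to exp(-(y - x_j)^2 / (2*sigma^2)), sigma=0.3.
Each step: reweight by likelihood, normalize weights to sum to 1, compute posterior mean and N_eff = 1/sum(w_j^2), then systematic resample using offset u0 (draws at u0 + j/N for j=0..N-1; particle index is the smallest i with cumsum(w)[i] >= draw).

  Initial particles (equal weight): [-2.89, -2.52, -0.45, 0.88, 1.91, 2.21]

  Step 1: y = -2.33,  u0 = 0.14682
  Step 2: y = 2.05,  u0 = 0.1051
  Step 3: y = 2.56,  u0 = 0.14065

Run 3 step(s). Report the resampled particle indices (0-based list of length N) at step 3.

step 1: w=[0.1763, 0.8237, 0.0000, 0.0000, 0.0000, 0.0000]  mean=-2.5852  Neff=1.4093  idx=[0, 1, 1, 1, 1, 1]
step 2: w=[0.0000, 0.2000, 0.2000, 0.2000, 0.2000, 0.2000]  mean=-2.5200  Neff=5.0000  idx=[1, 2, 3, 4, 4, 5]
step 3: w=[0.1667, 0.1667, 0.1667, 0.1667, 0.1667, 0.1667]  mean=-2.5200  Neff=6.0000  idx=[0, 1, 2, 3, 4, 5]

resampled_idx = [0, 1, 2, 3, 4, 5]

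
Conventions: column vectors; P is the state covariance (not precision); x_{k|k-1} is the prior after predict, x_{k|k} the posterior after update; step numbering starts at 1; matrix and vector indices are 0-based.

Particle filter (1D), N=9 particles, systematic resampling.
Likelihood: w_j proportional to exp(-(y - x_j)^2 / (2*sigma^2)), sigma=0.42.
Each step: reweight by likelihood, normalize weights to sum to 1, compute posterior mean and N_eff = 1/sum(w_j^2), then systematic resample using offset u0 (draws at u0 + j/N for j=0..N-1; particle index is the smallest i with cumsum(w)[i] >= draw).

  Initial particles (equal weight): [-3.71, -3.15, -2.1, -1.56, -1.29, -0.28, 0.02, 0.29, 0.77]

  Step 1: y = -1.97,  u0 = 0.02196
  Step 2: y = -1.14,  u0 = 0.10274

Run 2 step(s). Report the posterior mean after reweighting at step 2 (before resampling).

step 1: w=[0.0001, 0.0104, 0.5115, 0.3332, 0.1447, 0.0002, 0.0000, 0.0000, 0.0000]  mean=-1.8136  Neff=2.5402  idx=[2, 2, 2, 2, 2, 3, 3, 3, 4]
step 2: w=[0.0235, 0.0235, 0.0235, 0.0235, 0.0235, 0.1941, 0.1941, 0.1941, 0.3003]  mean=-1.5423  Neff=4.8555  idx=[4, 5, 6, 6, 7, 7, 8, 8, 8]

post_mean = -1.5423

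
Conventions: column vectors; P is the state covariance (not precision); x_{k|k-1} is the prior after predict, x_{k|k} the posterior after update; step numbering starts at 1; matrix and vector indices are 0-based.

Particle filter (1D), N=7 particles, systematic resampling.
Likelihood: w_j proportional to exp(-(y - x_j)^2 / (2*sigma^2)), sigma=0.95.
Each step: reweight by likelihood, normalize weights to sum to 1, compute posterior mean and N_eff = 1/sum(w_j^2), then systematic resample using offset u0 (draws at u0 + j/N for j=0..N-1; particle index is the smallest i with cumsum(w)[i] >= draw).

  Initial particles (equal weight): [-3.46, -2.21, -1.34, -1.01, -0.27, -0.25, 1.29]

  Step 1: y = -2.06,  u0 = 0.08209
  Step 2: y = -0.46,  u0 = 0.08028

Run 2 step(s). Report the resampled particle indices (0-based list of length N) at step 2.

step 1: w=[0.1143, 0.3345, 0.2541, 0.1839, 0.0574, 0.0551, 0.0007]  mean=-1.6894  Neff=4.3543  idx=[0, 1, 1, 2, 2, 3, 4]
step 2: w=[0.0020, 0.0523, 0.0523, 0.1860, 0.1860, 0.2415, 0.2799]  mean=-1.0560  Neff=4.7318  idx=[2, 3, 4, 5, 5, 6, 6]

resampled_idx = [2, 3, 4, 5, 5, 6, 6]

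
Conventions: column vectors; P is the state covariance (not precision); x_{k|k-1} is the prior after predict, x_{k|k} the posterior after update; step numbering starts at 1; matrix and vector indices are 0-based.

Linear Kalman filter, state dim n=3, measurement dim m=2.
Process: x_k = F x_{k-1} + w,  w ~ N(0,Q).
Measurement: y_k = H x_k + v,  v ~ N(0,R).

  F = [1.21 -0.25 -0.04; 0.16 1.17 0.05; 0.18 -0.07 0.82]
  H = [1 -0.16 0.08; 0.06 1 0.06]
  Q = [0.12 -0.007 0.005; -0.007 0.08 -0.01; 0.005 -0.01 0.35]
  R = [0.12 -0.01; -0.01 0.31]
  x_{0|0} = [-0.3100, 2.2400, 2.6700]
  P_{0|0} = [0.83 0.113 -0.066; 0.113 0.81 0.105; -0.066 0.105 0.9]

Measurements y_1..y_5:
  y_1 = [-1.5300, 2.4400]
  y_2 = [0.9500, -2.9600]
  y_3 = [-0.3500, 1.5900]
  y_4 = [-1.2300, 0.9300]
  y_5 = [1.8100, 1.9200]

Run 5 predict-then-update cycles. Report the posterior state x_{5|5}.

x_post = [0.8978, 0.9805, 0.4966]

step 1: x^-=[-1.0419, 2.7047, 1.9768]  P^-=[1.3274 0.0606 0.0695; 0.0606 1.2658 0.0981; 0.0695 0.0981 0.9516]  S=[1.4751 -0.0569; -0.0569 1.6036]  K=[0.9018 0.1221; -0.0603 0.7932; 0.0921 0.1027]  nu=[-0.2135, -0.3208]  x^+=[-1.2736, 2.4631, 1.9242]  P^+=[0.1165 0.0259 -0.0671; 0.0259 0.2462 -0.0205; -0.0671 -0.0205 0.9233]
step 2: x^-=[-2.2338, 2.7743, 1.1762]  P^-=[0.2979 -0.0251 -0.0609; -0.0251 0.4285 -0.0128; -0.0609 -0.0128 0.9577]  S=[0.4336 -0.0858; -0.0858 0.7380]  K=[0.6982 0.0664; -0.1066 0.5651; 0.0531 0.0618]  nu=[3.5336, -5.6708]  x^+=[-0.1433, -0.8070, 1.0135]  P^+=[0.0912 0.0127 -0.0760; 0.0127 0.1775 -0.0341; -0.0760 -0.0341 0.9542]
step 3: x^-=[-0.0122, -0.9164, 0.8618]  P^-=[0.2652 -0.0278 -0.0730; -0.0278 0.3273 -0.0235; -0.0730 -0.0235 0.9766]  S=[0.3976 -0.0757; -0.0757 0.6351]  K=[0.6738 0.0547; -0.1117 0.4972; 0.0324 0.0522]  nu=[-0.5534, 2.4554]  x^+=[-0.2508, 0.3662, 0.9722]  P^+=[0.0883 0.0098 -0.0807; 0.0098 0.1569 -0.0378; -0.0807 -0.0378 0.9747]
step 4: x^-=[-0.4339, 0.4370, 0.7264]  P^-=[0.2618 -0.0265 -0.0781; -0.0265 0.2975 -0.0258; -0.0781 -0.0258 0.9893]  S=[0.3924 -0.0702; -0.0702 0.6051]  K=[0.6715 0.0524; -0.1092 0.4737; 0.0223 0.0503]  nu=[-0.7843, 0.4755]  x^+=[-0.9356, 0.7479, 0.7328]  P^+=[0.0882 0.0092 -0.0831; 0.0092 0.1497 -0.0389; -0.0831 -0.0389 0.9877]
step 5: x^-=[-1.3484, 0.7619, 0.3802]  P^-=[0.2617 -0.0252 -0.0807; -0.0252 0.2873 -0.0262; -0.0807 -0.0262 0.9975]  S=[0.3913 -0.0675; -0.0675 0.5950]  K=[0.6717 0.0521; -0.1069 0.4654; 0.0170 0.0503]  nu=[3.2499, 1.2161]  x^+=[0.8978, 0.9805, 0.4966]  P^+=[0.0883 0.0092 -0.0844; 0.0092 0.1472 -0.0393; -0.0844 -0.0393 0.9959]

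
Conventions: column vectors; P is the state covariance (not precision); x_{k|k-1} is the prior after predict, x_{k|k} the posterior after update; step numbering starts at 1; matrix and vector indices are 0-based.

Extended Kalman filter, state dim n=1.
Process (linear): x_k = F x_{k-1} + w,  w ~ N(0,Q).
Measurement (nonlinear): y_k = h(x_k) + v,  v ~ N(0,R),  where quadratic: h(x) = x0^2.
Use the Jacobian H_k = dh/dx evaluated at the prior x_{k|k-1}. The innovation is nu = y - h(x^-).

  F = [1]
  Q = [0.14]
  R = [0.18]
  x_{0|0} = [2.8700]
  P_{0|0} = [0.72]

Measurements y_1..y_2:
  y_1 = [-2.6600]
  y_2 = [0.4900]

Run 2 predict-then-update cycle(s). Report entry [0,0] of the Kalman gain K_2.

K[0,0] = 0.3852

step 1: x^-=[2.8700]  P^-=[0.8600]  H_jac=[5.7400]  S=[28.5149]  K=[0.1731]  nu=[-10.8969]  x^+=[0.9836]  P^+=[0.0054]
step 2: x^-=[0.9836]  P^-=[0.1454]  H_jac=[1.9671]  S=[0.7428]  K=[0.3852]  nu=[-0.4774]  x^+=[0.7997]  P^+=[0.0352]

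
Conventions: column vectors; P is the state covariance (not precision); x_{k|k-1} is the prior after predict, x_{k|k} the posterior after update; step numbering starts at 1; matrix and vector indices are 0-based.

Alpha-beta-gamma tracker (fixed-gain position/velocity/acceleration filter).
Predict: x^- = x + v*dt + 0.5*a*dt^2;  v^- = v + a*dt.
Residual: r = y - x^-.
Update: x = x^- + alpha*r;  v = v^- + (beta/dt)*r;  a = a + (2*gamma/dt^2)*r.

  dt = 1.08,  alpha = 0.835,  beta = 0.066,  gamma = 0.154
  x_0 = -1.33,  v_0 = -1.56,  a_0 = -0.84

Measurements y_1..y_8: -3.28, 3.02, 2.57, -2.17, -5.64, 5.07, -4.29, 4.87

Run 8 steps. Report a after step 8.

step 1: x_pred=-3.5047  r=0.2247  x^+=-3.3171  v^+=-2.4535  a^+=-0.7807
step 2: x_pred=-6.4221  r=9.4421  x^+=1.4621  v^+=-2.7196  a^+=1.7126
step 3: x_pred=-0.4763  r=3.0463  x^+=2.0674  v^+=-0.6838  a^+=2.5170
step 4: x_pred=2.7968  r=-4.9668  x^+=-1.3505  v^+=1.7311  a^+=1.2055
step 5: x_pred=1.2221  r=-6.8621  x^+=-4.5078  v^+=2.6136  a^+=-0.6065
step 6: x_pred=-2.0387  r=7.1087  x^+=3.8971  v^+=2.3930  a^+=1.2706
step 7: x_pred=7.2225  r=-11.5125  x^+=-2.3904  v^+=3.0617  a^+=-1.7694
step 8: x_pred=-0.1157  r=4.9857  x^+=4.0474  v^+=1.4555  a^+=-0.4529

a_post = -0.4529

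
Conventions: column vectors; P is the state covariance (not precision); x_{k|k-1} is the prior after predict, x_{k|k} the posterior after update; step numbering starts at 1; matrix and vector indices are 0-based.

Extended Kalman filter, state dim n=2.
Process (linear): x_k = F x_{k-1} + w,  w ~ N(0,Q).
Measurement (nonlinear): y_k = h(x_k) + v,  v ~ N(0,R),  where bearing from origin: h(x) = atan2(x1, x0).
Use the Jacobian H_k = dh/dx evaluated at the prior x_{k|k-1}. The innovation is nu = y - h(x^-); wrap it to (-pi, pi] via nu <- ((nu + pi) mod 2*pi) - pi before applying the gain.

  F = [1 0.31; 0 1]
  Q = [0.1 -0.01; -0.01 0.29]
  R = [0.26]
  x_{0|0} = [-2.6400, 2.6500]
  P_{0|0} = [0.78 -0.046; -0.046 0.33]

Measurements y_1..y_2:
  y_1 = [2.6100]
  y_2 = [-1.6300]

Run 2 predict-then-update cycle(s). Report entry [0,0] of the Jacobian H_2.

step 1: x^-=[-1.8185, 2.6500]  P^-=[0.8832 0.0463; 0.0463 0.6200]  H_jac=[-0.2565 -0.1761]  S=[0.3415]  K=[-0.6873; -0.3544]  nu=[0.4378]  x^+=[-2.1194, 2.4949]  P^+=[0.7219 -0.0369; -0.0369 0.5771]
step 2: x^-=[-1.3460, 2.4949]  P^-=[0.8545 0.1320; 0.1320 0.8671]  H_jac=[-0.3105 -0.1675]  S=[0.3804]  K=[-0.7555; -0.4895]  nu=[2.5876]  x^+=[-3.3008, 1.2281]  P^+=[0.6373 -0.0087; -0.0087 0.7759]

H_jac[0,0] = -0.3105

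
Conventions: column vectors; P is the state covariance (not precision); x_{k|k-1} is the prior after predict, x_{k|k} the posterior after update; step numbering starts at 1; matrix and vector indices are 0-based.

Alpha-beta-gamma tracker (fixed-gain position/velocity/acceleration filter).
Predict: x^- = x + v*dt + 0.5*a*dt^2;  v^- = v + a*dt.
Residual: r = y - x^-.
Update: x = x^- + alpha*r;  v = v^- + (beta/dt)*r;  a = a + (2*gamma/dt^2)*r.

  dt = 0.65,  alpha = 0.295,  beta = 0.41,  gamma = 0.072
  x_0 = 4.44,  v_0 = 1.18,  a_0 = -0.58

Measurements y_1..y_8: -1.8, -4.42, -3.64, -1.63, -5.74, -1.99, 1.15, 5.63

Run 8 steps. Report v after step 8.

step 1: x_pred=5.0845  r=-6.8845  x^+=3.0536  v^+=-3.5395  a^+=-2.9264
step 2: x_pred=0.1347  r=-4.5547  x^+=-1.2090  v^+=-8.3146  a^+=-4.4788
step 3: x_pred=-7.5596  r=3.9196  x^+=-6.4033  v^+=-8.7535  a^+=-3.1429
step 4: x_pred=-12.7570  r=11.1270  x^+=-9.4745  v^+=-3.7778  a^+=0.6495
step 5: x_pred=-11.7929  r=6.0529  x^+=-10.0073  v^+=0.4624  a^+=2.7125
step 6: x_pred=-9.1337  r=7.1437  x^+=-7.0263  v^+=6.7316  a^+=5.1473
step 7: x_pred=-1.5634  r=2.7134  x^+=-0.7630  v^+=11.7888  a^+=6.0721
step 8: x_pred=8.1825  r=-2.5525  x^+=7.4295  v^+=14.1257  a^+=5.2021

v_post = 14.1257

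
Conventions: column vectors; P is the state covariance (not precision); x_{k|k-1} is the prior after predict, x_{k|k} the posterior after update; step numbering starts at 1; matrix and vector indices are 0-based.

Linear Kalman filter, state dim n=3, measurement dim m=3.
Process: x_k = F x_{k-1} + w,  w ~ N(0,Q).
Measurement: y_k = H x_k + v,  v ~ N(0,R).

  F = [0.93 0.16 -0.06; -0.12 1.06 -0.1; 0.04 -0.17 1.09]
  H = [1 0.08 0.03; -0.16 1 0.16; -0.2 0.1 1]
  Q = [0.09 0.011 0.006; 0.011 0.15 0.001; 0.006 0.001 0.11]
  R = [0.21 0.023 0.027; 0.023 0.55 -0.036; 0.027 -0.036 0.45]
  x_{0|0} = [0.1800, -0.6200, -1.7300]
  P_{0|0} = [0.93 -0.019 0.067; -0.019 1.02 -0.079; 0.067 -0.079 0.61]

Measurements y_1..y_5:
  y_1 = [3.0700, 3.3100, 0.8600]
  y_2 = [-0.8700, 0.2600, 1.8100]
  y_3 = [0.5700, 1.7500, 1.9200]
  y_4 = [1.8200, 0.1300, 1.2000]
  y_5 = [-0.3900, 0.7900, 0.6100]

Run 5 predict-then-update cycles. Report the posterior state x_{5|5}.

step 1: x^-=[0.1720, -0.5058, -1.7731]  P^-=[0.9111 0.0660 0.0290; 0.0660 1.3388 -0.3566; 0.0290 -0.3566 0.9011]  S=[1.1410 0.0431 -0.1127; 0.0431 1.7984 -0.1109; -0.1127 -0.1109 1.3153]  K=[0.8015 -0.0639 -0.0482; 0.1050 0.6974 -0.1116; 0.0919 -0.0825 0.6544]  nu=[2.9917, 4.1270, 2.7181]  x^+=[2.1750, 2.3834, -0.0601]  P^+=[0.1640 0.0057 0.0345; 0.0057 0.4089 -0.1122; 0.0345 -0.1122 0.3181]
step 2: x^-=[2.4077, 2.2714, -0.3836]  P^-=[0.2435 0.0755 -0.0065; 0.0755 0.6381 -0.2440; -0.0065 -0.2440 0.5445]  S=[0.4686 0.1007 -0.0207; 0.1007 1.1064 -0.1402; -0.0207 -0.1402 0.9614]  K=[0.5350 -0.0219 -0.0413; 0.1409 0.5016 -0.1269; 0.0189 -0.0752 0.5318]  nu=[-3.4479, -1.5648, 2.4481]  x^+=[0.4962, 0.6899, 0.9706]  P^+=[0.1089 0.0165 0.0168; 0.0165 0.3021 -0.0983; 0.0168 -0.0983 0.2557]
step 3: x^-=[0.5136, 0.5746, 0.9606]  P^-=[0.1978 0.0739 -0.0186; 0.0739 0.5106 -0.1983; -0.0186 -0.1983 0.4604]  S=[0.4212 0.0960 -0.0233; 0.0960 0.9913 -0.1188; -0.0233 -0.1188 0.8882]  K=[0.4826 -0.0126 -0.0461; 0.1509 0.4422 -0.1193; -0.0073 -0.0631 0.4915]  nu=[-0.0184, 1.1039, 1.0047]  x^+=[0.4445, 0.9402, 1.3849]  P^+=[0.0979 0.0198 0.0103; 0.0198 0.2683 -0.0884; 0.0103 -0.0884 0.2342]
step 4: x^-=[0.4807, 0.8047, 1.3675]  P^-=[0.1888 0.0723 -0.0218; 0.0723 0.4692 -0.1771; -0.0218 -0.1771 0.4295]  S=[0.4116 0.0928 -0.0245; 0.0928 0.9563 -0.1057; -0.0245 -0.1057 0.8622]  K=[0.4707 -0.0107 -0.0487; 0.1522 0.4217 -0.1118; -0.0154 -0.0557 0.4754]  nu=[1.2339, -0.8166, -0.1518]  x^+=[1.0777, 0.6651, 1.3218]  P^+=[0.0954 0.0206 0.0082; 0.0206 0.2560 -0.0828; 0.0082 -0.0828 0.2255]
step 5: x^-=[1.0293, 0.4435, 1.3708]  P^-=[0.1867 0.0710 -0.0223; 0.0710 0.4538 -0.1671; -0.0223 -0.1671 0.4166]  S=[0.4092 0.0909 -0.0243; 0.0909 0.9442 -0.0988; -0.0243 -0.0988 0.8512]  K=[0.4679 -0.0105 -0.0496; 0.1515 0.4145 -0.1072; -0.0173 -0.0519 0.4684]  nu=[-1.4959, 0.2919, -0.5993]  x^+=[0.3561, 0.4021, 1.1008]  P^+=[0.0948 0.0207 0.0076; 0.0207 0.2514 -0.0801; 0.0076 -0.0801 0.2217]

x_post = [0.3561, 0.4021, 1.1008]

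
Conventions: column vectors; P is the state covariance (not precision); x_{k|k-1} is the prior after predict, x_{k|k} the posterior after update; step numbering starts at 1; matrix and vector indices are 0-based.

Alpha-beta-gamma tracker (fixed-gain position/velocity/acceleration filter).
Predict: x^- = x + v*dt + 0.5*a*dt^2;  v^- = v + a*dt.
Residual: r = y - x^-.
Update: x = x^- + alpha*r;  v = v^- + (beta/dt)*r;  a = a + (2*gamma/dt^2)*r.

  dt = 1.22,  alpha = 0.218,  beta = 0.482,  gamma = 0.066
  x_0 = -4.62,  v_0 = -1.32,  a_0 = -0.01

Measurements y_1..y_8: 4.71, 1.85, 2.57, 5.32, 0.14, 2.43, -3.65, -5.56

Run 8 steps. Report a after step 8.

step 1: x_pred=-6.2378  r=10.9478  x^+=-3.8512  v^+=2.9931  a^+=0.9609
step 2: x_pred=0.5155  r=1.3345  x^+=0.8064  v^+=4.6927  a^+=1.0793
step 3: x_pred=7.3346  r=-4.7646  x^+=6.2960  v^+=4.1269  a^+=0.6567
step 4: x_pred=11.8196  r=-6.4996  x^+=10.4027  v^+=2.3603  a^+=0.0803
step 5: x_pred=13.3420  r=-13.2020  x^+=10.4639  v^+=-2.7576  a^+=-1.0905
step 6: x_pred=6.2881  r=-3.8581  x^+=5.4470  v^+=-5.6123  a^+=-1.4327
step 7: x_pred=-2.4662  r=-1.1838  x^+=-2.7243  v^+=-7.8279  a^+=-1.5377
step 8: x_pred=-13.4186  r=7.8586  x^+=-11.7054  v^+=-6.5990  a^+=-0.8407

a_post = -0.8407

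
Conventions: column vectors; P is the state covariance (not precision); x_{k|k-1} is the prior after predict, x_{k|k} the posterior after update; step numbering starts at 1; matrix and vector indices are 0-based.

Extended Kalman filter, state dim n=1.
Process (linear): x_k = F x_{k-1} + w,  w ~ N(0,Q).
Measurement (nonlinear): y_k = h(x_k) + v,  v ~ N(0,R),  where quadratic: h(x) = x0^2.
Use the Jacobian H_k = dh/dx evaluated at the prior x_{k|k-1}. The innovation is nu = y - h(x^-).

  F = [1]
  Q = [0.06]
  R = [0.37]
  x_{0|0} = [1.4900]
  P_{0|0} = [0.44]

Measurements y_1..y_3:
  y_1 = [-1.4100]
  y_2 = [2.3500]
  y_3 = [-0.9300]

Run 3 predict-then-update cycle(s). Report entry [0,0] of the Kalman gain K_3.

K[0,0] = 0.3136

step 1: x^-=[1.4900]  P^-=[0.5000]  H_jac=[2.9800]  S=[4.8102]  K=[0.3098]  nu=[-3.6301]  x^+=[0.3655]  P^+=[0.0385]
step 2: x^-=[0.3655]  P^-=[0.0985]  H_jac=[0.7311]  S=[0.4226]  K=[0.1703]  nu=[2.2164]  x^+=[0.7430]  P^+=[0.0862]
step 3: x^-=[0.7430]  P^-=[0.1462]  H_jac=[1.4861]  S=[0.6929]  K=[0.3136]  nu=[-1.4821]  x^+=[0.2783]  P^+=[0.0781]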